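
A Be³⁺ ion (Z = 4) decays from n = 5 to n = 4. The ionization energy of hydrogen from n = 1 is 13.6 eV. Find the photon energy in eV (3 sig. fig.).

4.90 eV

The Bohr energies scale as Z², so for Z = 4: E_n = −217.6/n² eV.
E_5 = −217.6/25 = −8.704 eV and E_4 = −217.6/16 = −13.60 eV.
The photon energy is |E_5 − E_4| = 4.90 eV.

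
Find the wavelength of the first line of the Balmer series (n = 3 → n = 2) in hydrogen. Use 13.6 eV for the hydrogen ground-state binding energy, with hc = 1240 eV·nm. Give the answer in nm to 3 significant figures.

656 nm

The Balmer series terminates on n_f = 2; the first line has n_i = 2+1 = 3.
ΔE = 13.60 × (1/2² − 1/3²) = 1.889 eV.
λ = 1240 / 1.889 = 656 nm.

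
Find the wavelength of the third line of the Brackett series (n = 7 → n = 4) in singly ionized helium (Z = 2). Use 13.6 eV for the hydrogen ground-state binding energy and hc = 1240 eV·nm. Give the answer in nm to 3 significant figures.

The Brackett series terminates on n_f = 4; the third line has n_i = 4+3 = 7.
ΔE = 54.40 × (1/4² − 1/7²) = 2.290 eV.
λ = 1240 / 2.290 = 542 nm.

542 nm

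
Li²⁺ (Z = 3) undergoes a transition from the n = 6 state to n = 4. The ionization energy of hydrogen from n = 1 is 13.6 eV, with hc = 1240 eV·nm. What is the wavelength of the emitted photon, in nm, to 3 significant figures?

292 nm

For Z = 3 the level energies scale as Z², so the effective Rydberg energy is 13.6 × 9 = 122.4 eV.
ΔE = 122.4 × (1/4² − 1/6²) = 122.4 × 0.03472 = 4.250 eV.
λ = hc/ΔE = 1240 / 4.250 = 292 nm.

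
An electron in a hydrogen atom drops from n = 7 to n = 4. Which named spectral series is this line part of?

The series is set by the lower level: n_f = 4 is the Brackett series.

Brackett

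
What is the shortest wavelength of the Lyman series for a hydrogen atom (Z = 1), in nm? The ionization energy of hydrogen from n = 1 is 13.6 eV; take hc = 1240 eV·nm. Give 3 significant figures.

The Lyman series has lower level n_f = 1; the series limit corresponds to n_i → ∞.
ΔE_max = 13.6 × 1 / 1² = 13.60 eV.
λ_min = 1240 / 13.60 = 91.2 nm.

91.2 nm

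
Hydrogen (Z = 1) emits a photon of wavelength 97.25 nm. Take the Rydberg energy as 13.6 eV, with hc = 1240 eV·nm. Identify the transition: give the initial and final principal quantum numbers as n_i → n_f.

n_i = 4, n_f = 1

The photon energy is ΔE = hc/λ = 1240 / 97.25 = 12.75 eV.
With Z = 1, ΔE = 13.60 × (1/n_f² − 1/n_i²), so 1/n_f² − 1/n_i² = 0.9375.
Trying n_f = 1 gives 1/n_i² = 0.06245, i.e. n_i ≈ 4; this pair matches.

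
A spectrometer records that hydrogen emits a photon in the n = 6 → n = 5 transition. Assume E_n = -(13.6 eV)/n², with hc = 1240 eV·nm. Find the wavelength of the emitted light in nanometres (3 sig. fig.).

7460 nm

ΔE = 13.60 × (1/5² − 1/6²) = 13.60 × 0.01222 = 0.1662 eV.
λ = hc/ΔE = 1240 / 0.1662 = 7460 nm.
This line belongs to the Pfund series.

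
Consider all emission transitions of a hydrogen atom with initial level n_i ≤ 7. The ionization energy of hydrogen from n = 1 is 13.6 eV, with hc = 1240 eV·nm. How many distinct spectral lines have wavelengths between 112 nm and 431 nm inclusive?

3

Enumerate all n_i → n_f pairs with 1 ≤ n_f < n_i ≤ 7 and compute λ = 1240 / [13.6·1·(1/n_f² − 1/n_i²)].
Lines falling in [112, 431] nm: 2→1 (121.6 nm), 7→2 (397.1 nm), 6→2 (410.3 nm).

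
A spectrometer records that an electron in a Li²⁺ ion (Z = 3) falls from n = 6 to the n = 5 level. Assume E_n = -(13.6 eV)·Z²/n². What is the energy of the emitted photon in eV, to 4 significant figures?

The Bohr energies scale as Z², so for Z = 3: E_n = −122.4/n² eV.
E_6 = −122.4/36 = −3.400 eV and E_5 = −122.4/25 = −4.896 eV.
The photon energy is |E_6 − E_5| = 1.496 eV.

1.496 eV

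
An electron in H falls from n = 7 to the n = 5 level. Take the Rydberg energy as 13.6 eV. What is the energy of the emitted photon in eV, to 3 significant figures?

E_7 = −13.60/49 = −0.2776 eV and E_5 = −13.60/25 = −0.5440 eV.
The photon energy is |E_7 − E_5| = 0.266 eV.

0.266 eV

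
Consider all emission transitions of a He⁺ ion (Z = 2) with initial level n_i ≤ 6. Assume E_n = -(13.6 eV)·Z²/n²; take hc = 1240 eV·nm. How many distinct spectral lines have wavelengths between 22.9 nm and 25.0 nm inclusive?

3

Enumerate all n_i → n_f pairs with 1 ≤ n_f < n_i ≤ 6 and compute λ = 1240 / [13.6·4·(1/n_f² − 1/n_i²)].
Lines falling in [22.9, 25.0] nm: 6→1 (23.45 nm), 5→1 (23.74 nm), 4→1 (24.31 nm).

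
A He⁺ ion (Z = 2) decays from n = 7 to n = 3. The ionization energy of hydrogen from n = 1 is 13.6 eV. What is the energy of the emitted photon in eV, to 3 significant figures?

4.93 eV

The Bohr energies scale as Z², so for Z = 2: E_n = −54.40/n² eV.
E_7 = −54.40/49 = −1.110 eV and E_3 = −54.40/9 = −6.044 eV.
The photon energy is |E_7 − E_3| = 4.93 eV.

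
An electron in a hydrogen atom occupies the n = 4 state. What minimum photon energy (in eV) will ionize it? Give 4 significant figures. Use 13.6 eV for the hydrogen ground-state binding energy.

E_4 = −13.60/16 = −0.8500 eV, so ionization (to E = 0) requires 0.8500 eV.

0.8500 eV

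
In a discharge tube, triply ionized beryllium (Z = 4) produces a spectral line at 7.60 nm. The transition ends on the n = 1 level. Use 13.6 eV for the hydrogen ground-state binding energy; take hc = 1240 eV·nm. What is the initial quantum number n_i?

The photon energy is ΔE = hc/λ = 1240 / 7.60 = 163.2 eV.
With Z = 4, ΔE = 217.6 × (1/n_f² − 1/n_i²), so 1/n_f² − 1/n_i² = 0.7498.
With n_f = 1: 1/n_i² = 1/1 − 0.7498 = 0.2502, so n_i ≈ 2.00.

n_i = 2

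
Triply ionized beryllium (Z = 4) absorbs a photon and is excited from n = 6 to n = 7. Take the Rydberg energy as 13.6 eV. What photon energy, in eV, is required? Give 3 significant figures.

The Bohr energies scale as Z², so for Z = 4: E_n = −217.6/n² eV.
E_7 = −217.6/49 = −4.441 eV and E_6 = −217.6/36 = −6.044 eV.
The photon energy is |E_7 − E_6| = 1.60 eV.

1.60 eV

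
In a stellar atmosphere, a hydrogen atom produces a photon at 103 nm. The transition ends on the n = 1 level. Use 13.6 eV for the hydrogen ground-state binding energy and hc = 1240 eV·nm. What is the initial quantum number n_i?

n_i = 3

The photon energy is ΔE = hc/λ = 1240 / 103 = 12.04 eV.
With Z = 1, ΔE = 13.60 × (1/n_f² − 1/n_i²), so 1/n_f² − 1/n_i² = 0.8852.
With n_f = 1: 1/n_i² = 1/1 − 0.8852 = 0.1148, so n_i ≈ 2.95.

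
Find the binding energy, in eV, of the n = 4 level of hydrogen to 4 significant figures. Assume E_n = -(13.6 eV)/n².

E_4 = −13.60/16 = −0.8500 eV, so ionization (to E = 0) requires 0.8500 eV.

0.8500 eV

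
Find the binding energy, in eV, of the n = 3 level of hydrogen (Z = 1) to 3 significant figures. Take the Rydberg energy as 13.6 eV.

E_3 = −13.60/9 = −1.51 eV, so ionization (to E = 0) requires 1.51 eV.

1.51 eV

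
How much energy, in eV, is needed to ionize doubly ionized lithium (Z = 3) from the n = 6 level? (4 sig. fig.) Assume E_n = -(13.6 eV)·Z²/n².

3.400 eV

E_n = −13.6 Z²/n² = −122.4/n² eV for Z = 3.
E_6 = −122.4/36 = −3.400 eV, so ionization (to E = 0) requires 3.400 eV.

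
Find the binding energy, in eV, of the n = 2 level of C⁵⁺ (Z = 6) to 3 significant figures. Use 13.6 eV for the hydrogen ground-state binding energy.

E_n = −13.6 Z²/n² = −489.6/n² eV for Z = 6.
E_2 = −489.6/4 = −122 eV, so ionization (to E = 0) requires 122 eV.

122 eV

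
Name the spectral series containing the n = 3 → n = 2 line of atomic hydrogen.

The series is set by the lower level: n_f = 2 is the Balmer series.

Balmer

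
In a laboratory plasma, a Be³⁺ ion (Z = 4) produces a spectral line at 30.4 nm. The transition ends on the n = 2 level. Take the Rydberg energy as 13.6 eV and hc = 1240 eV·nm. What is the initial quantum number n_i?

n_i = 4

The photon energy is ΔE = hc/λ = 1240 / 30.4 = 40.79 eV.
With Z = 4, ΔE = 217.6 × (1/n_f² − 1/n_i²), so 1/n_f² − 1/n_i² = 0.1875.
With n_f = 2: 1/n_i² = 1/4 − 0.1875 = 0.06255, so n_i ≈ 4.00.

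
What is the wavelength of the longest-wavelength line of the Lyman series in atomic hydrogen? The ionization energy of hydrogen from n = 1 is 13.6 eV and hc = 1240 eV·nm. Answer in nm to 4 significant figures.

The Lyman series terminates on n_f = 1; the first line has n_i = 1+1 = 2.
ΔE = 13.60 × (1/1² − 1/2²) = 10.20 eV.
λ = 1240 / 10.20 = 121.6 nm.

121.6 nm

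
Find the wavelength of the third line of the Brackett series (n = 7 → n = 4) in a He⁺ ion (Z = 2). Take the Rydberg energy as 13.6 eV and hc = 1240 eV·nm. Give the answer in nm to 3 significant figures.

542 nm

The Brackett series terminates on n_f = 4; the third line has n_i = 4+3 = 7.
ΔE = 54.40 × (1/4² − 1/7²) = 2.290 eV.
λ = 1240 / 2.290 = 542 nm.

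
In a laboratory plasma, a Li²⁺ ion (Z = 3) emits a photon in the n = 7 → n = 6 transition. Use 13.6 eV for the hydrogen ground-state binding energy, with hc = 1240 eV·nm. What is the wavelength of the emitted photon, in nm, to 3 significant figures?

For Z = 3 the level energies scale as Z², so the effective Rydberg energy is 13.6 × 9 = 122.4 eV.
ΔE = 122.4 × (1/6² − 1/7²) = 122.4 × 0.007370 = 0.9020 eV.
λ = hc/ΔE = 1240 / 0.9020 = 1370 nm.

1370 nm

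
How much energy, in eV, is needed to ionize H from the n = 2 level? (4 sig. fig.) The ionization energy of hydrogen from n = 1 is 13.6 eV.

3.400 eV

E_2 = −13.60/4 = −3.400 eV, so ionization (to E = 0) requires 3.400 eV.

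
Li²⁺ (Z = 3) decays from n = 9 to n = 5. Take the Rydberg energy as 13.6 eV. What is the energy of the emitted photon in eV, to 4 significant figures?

The Bohr energies scale as Z², so for Z = 3: E_n = −122.4/n² eV.
E_9 = −122.4/81 = −1.511 eV and E_5 = −122.4/25 = −4.896 eV.
The photon energy is |E_9 − E_5| = 3.385 eV.

3.385 eV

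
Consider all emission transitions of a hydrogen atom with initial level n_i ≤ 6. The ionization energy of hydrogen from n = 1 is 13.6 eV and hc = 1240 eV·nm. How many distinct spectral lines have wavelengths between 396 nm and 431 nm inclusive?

Enumerate all n_i → n_f pairs with 1 ≤ n_f < n_i ≤ 6 and compute λ = 1240 / [13.6·1·(1/n_f² − 1/n_i²)].
Lines falling in [396, 431] nm: 6→2 (410.3 nm).

1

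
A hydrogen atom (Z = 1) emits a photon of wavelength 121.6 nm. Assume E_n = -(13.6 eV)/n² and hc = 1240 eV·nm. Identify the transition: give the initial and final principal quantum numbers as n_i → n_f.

n_i = 2, n_f = 1

The photon energy is ΔE = hc/λ = 1240 / 121.6 = 10.20 eV.
With Z = 1, ΔE = 13.60 × (1/n_f² − 1/n_i²), so 1/n_f² − 1/n_i² = 0.7498.
Trying n_f = 1 gives 1/n_i² = 0.2502, i.e. n_i ≈ 2; this pair matches.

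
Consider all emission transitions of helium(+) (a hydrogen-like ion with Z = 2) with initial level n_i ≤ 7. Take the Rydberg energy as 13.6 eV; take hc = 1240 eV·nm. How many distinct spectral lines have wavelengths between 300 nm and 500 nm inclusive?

2

Enumerate all n_i → n_f pairs with 1 ≤ n_f < n_i ≤ 7 and compute λ = 1240 / [13.6·4·(1/n_f² − 1/n_i²)].
Lines falling in [300, 500] nm: 5→3 (320.5 nm), 4→3 (468.9 nm).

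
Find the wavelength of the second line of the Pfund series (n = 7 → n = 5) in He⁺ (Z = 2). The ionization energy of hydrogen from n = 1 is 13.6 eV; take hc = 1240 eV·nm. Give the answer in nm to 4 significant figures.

The Pfund series terminates on n_f = 5; the second line has n_i = 5+2 = 7.
ΔE = 54.40 × (1/5² − 1/7²) = 1.066 eV.
λ = 1240 / 1.066 = 1163 nm.

1163 nm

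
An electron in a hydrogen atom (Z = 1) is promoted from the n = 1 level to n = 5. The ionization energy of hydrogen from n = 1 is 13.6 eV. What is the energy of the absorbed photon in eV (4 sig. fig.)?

13.06 eV

E_5 = −13.60/25 = −0.5440 eV and E_1 = −13.60/1 = −13.60 eV.
The photon energy is |E_5 − E_1| = 13.06 eV.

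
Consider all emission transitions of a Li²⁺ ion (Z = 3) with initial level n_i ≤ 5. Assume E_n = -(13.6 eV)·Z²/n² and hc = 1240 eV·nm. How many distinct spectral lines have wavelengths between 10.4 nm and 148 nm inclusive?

Enumerate all n_i → n_f pairs with 1 ≤ n_f < n_i ≤ 5 and compute λ = 1240 / [13.6·9·(1/n_f² − 1/n_i²)].
Lines falling in [10.4, 148] nm: 5→1 (10.55 nm), 4→1 (10.81 nm), 3→1 (11.40 nm), 2→1 (13.51 nm), 5→2 (48.24 nm), 4→2 (54.03 nm), 3→2 (72.94 nm), 5→3 (142.5 nm).

8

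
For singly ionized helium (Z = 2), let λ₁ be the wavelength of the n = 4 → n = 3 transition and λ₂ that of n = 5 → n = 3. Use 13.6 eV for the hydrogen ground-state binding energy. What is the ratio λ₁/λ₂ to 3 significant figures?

λ ∝ 1/ΔE ∝ 1/(1/n_f² − 1/n_i²), and the Z² and hc factors cancel in the ratio.
λ₁/λ₂ = (1/3² − 1/5²)/(1/3² − 1/4²) = 0.07111/0.04861 = 1.46.

1.46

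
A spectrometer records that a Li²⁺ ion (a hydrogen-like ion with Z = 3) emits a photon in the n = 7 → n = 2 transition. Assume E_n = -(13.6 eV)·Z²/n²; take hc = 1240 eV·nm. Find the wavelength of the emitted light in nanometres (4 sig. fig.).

For Z = 3 the level energies scale as Z², so the effective Rydberg energy is 13.6 × 9 = 122.4 eV.
ΔE = 122.4 × (1/2² − 1/7²) = 122.4 × 0.2296 = 28.10 eV.
λ = hc/ΔE = 1240 / 28.10 = 44.12 nm.

44.12 nm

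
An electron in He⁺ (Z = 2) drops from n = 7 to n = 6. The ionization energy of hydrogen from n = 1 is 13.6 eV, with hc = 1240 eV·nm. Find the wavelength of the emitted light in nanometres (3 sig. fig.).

3090 nm

For Z = 2 the level energies scale as Z², so the effective Rydberg energy is 13.6 × 4 = 54.40 eV.
ΔE = 54.40 × (1/6² − 1/7²) = 54.40 × 0.007370 = 0.4009 eV.
λ = hc/ΔE = 1240 / 0.4009 = 3090 nm.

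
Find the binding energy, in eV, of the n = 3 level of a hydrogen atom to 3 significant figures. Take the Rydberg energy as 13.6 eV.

E_3 = −13.60/9 = −1.51 eV, so ionization (to E = 0) requires 1.51 eV.

1.51 eV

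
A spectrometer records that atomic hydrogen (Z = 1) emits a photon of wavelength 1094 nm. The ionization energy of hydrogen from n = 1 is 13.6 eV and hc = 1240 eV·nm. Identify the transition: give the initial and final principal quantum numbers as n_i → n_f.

n_i = 6, n_f = 3

The photon energy is ΔE = hc/λ = 1240 / 1094 = 1.133 eV.
With Z = 1, ΔE = 13.60 × (1/n_f² − 1/n_i²), so 1/n_f² − 1/n_i² = 0.08334.
Trying n_f = 3 gives 1/n_i² = 0.02777, i.e. n_i ≈ 6; this pair matches.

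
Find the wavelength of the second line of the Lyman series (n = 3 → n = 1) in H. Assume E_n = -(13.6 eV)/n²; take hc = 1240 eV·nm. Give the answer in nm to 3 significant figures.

The Lyman series terminates on n_f = 1; the second line has n_i = 1+2 = 3.
ΔE = 13.60 × (1/1² − 1/3²) = 12.09 eV.
λ = 1240 / 12.09 = 103 nm.

103 nm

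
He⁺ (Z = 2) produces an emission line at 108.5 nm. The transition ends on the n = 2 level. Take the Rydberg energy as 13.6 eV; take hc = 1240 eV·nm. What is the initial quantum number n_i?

The photon energy is ΔE = hc/λ = 1240 / 108.5 = 11.43 eV.
With Z = 2, ΔE = 54.40 × (1/n_f² − 1/n_i²), so 1/n_f² − 1/n_i² = 0.2101.
With n_f = 2: 1/n_i² = 1/4 − 0.2101 = 0.03992, so n_i ≈ 5.01.

n_i = 5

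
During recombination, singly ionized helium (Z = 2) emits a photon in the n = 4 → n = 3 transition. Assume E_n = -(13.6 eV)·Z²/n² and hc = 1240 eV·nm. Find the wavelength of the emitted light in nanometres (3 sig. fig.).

469 nm

For Z = 2 the level energies scale as Z², so the effective Rydberg energy is 13.6 × 4 = 54.40 eV.
ΔE = 54.40 × (1/3² − 1/4²) = 54.40 × 0.04861 = 2.644 eV.
λ = hc/ΔE = 1240 / 2.644 = 469 nm.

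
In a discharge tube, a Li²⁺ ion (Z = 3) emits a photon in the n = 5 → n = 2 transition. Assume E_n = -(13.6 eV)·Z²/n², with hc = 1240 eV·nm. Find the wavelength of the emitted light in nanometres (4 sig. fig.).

For Z = 3 the level energies scale as Z², so the effective Rydberg energy is 13.6 × 9 = 122.4 eV.
ΔE = 122.4 × (1/2² − 1/5²) = 122.4 × 0.2100 = 25.70 eV.
λ = hc/ΔE = 1240 / 25.70 = 48.24 nm.

48.24 nm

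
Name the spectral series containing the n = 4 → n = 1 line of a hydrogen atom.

The series is set by the lower level: n_f = 1 is the Lyman series.

Lyman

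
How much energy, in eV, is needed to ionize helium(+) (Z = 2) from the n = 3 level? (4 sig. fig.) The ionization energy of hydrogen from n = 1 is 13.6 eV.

E_n = −13.6 Z²/n² = −54.40/n² eV for Z = 2.
E_3 = −54.40/9 = −6.044 eV, so ionization (to E = 0) requires 6.044 eV.

6.044 eV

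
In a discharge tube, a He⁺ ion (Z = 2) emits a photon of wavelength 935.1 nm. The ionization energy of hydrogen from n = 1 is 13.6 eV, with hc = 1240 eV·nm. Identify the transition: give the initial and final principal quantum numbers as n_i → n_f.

The photon energy is ΔE = hc/λ = 1240 / 935.1 = 1.326 eV.
With Z = 2, ΔE = 54.40 × (1/n_f² − 1/n_i²), so 1/n_f² − 1/n_i² = 0.02438.
Trying n_f = 5 gives 1/n_i² = 0.01562, i.e. n_i ≈ 8; this pair matches.

n_i = 8, n_f = 5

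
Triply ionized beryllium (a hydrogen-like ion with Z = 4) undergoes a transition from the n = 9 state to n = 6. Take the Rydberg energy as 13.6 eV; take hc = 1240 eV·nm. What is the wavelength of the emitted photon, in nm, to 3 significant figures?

369 nm

For Z = 4 the level energies scale as Z², so the effective Rydberg energy is 13.6 × 16 = 217.6 eV.
ΔE = 217.6 × (1/6² − 1/9²) = 217.6 × 0.01543 = 3.358 eV.
λ = hc/ΔE = 1240 / 3.358 = 369 nm.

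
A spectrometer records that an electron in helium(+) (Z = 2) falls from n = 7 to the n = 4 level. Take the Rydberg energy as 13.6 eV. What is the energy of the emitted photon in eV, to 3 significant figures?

2.29 eV

The Bohr energies scale as Z², so for Z = 2: E_n = −54.40/n² eV.
E_7 = −54.40/49 = −1.110 eV and E_4 = −54.40/16 = −3.400 eV.
The photon energy is |E_7 − E_4| = 2.29 eV.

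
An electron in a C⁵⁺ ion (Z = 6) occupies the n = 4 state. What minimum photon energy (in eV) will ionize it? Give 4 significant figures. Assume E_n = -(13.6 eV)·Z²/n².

E_n = −13.6 Z²/n² = −489.6/n² eV for Z = 6.
E_4 = −489.6/16 = −30.60 eV, so ionization (to E = 0) requires 30.60 eV.

30.60 eV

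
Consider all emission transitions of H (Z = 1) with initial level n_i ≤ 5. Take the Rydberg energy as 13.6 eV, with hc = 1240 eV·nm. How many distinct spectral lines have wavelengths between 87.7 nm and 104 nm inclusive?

3

Enumerate all n_i → n_f pairs with 1 ≤ n_f < n_i ≤ 5 and compute λ = 1240 / [13.6·1·(1/n_f² − 1/n_i²)].
Lines falling in [87.7, 104] nm: 5→1 (94.98 nm), 4→1 (97.25 nm), 3→1 (102.6 nm).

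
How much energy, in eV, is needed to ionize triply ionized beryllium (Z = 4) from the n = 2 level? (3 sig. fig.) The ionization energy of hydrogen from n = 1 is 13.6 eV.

54.4 eV

E_n = −13.6 Z²/n² = −217.6/n² eV for Z = 4.
E_2 = −217.6/4 = −54.4 eV, so ionization (to E = 0) requires 54.4 eV.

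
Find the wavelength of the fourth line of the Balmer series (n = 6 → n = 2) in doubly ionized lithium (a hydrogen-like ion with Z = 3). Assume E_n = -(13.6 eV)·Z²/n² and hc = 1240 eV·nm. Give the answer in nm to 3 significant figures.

45.6 nm

The Balmer series terminates on n_f = 2; the fourth line has n_i = 2+4 = 6.
ΔE = 122.4 × (1/2² − 1/6²) = 27.20 eV.
λ = 1240 / 27.20 = 45.6 nm.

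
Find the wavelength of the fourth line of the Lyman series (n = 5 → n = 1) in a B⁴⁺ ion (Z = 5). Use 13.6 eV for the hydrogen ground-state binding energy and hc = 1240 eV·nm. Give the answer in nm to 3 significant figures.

3.80 nm

The Lyman series terminates on n_f = 1; the fourth line has n_i = 1+4 = 5.
ΔE = 340.0 × (1/1² − 1/5²) = 326.4 eV.
λ = 1240 / 326.4 = 3.80 nm.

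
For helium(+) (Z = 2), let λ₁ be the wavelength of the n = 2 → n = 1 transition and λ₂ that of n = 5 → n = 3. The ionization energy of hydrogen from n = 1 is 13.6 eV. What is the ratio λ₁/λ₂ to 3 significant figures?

0.0948

λ ∝ 1/ΔE ∝ 1/(1/n_f² − 1/n_i²), and the Z² and hc factors cancel in the ratio.
λ₁/λ₂ = (1/3² − 1/5²)/(1/1² − 1/2²) = 0.07111/0.7500 = 0.0948.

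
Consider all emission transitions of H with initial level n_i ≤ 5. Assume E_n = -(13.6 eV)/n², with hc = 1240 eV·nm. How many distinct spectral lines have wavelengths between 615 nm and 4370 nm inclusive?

Enumerate all n_i → n_f pairs with 1 ≤ n_f < n_i ≤ 5 and compute λ = 1240 / [13.6·1·(1/n_f² − 1/n_i²)].
Lines falling in [615, 4370] nm: 3→2 (656.5 nm), 5→3 (1282 nm), 4→3 (1876 nm), 5→4 (4052 nm).

4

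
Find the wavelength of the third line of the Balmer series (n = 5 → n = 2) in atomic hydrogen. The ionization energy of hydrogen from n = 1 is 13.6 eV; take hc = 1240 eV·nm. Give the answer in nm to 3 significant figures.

434 nm

The Balmer series terminates on n_f = 2; the third line has n_i = 2+3 = 5.
ΔE = 13.60 × (1/2² − 1/5²) = 2.856 eV.
λ = 1240 / 2.856 = 434 nm.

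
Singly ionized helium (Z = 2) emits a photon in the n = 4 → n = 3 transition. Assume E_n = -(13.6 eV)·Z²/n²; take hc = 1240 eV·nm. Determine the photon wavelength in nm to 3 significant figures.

For Z = 2 the level energies scale as Z², so the effective Rydberg energy is 13.6 × 4 = 54.40 eV.
ΔE = 54.40 × (1/3² − 1/4²) = 54.40 × 0.04861 = 2.644 eV.
λ = hc/ΔE = 1240 / 2.644 = 469 nm.

469 nm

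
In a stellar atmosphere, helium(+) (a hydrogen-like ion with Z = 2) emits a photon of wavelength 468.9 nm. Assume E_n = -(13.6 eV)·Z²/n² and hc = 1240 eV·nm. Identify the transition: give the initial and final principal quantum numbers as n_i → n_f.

The photon energy is ΔE = hc/λ = 1240 / 468.9 = 2.644 eV.
With Z = 2, ΔE = 54.40 × (1/n_f² − 1/n_i²), so 1/n_f² − 1/n_i² = 0.04861.
Trying n_f = 3 gives 1/n_i² = 0.06250, i.e. n_i ≈ 4; this pair matches.

n_i = 4, n_f = 3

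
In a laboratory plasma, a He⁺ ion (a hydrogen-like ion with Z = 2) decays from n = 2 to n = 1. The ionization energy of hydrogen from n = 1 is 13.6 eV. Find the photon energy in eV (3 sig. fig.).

40.8 eV

The Bohr energies scale as Z², so for Z = 2: E_n = −54.40/n² eV.
E_2 = −54.40/4 = −13.60 eV and E_1 = −54.40/1 = −54.40 eV.
The photon energy is |E_2 − E_1| = 40.8 eV.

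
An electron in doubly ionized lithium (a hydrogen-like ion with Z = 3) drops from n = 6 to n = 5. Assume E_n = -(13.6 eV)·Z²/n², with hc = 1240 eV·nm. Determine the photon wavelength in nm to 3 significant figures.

829 nm

For Z = 3 the level energies scale as Z², so the effective Rydberg energy is 13.6 × 9 = 122.4 eV.
ΔE = 122.4 × (1/5² − 1/6²) = 122.4 × 0.01222 = 1.496 eV.
λ = hc/ΔE = 1240 / 1.496 = 829 nm.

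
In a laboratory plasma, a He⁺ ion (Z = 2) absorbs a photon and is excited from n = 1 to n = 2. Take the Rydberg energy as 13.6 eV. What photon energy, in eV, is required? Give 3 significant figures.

40.8 eV

The Bohr energies scale as Z², so for Z = 2: E_n = −54.40/n² eV.
E_2 = −54.40/4 = −13.60 eV and E_1 = −54.40/1 = −54.40 eV.
The photon energy is |E_2 − E_1| = 40.8 eV.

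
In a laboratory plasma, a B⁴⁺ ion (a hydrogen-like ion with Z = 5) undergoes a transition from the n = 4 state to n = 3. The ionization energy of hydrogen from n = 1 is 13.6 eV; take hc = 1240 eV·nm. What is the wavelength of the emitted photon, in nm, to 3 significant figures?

75.0 nm

For Z = 5 the level energies scale as Z², so the effective Rydberg energy is 13.6 × 25 = 340.0 eV.
ΔE = 340.0 × (1/3² − 1/4²) = 340.0 × 0.04861 = 16.53 eV.
λ = hc/ΔE = 1240 / 16.53 = 75.0 nm.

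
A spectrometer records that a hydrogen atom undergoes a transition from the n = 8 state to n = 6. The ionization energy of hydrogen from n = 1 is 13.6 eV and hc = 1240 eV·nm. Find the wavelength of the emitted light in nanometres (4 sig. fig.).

7503 nm

ΔE = 13.60 × (1/6² − 1/8²) = 13.60 × 0.01215 = 0.1653 eV.
λ = hc/ΔE = 1240 / 0.1653 = 7503 nm.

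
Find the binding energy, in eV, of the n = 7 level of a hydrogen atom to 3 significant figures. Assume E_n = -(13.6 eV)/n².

E_7 = −13.60/49 = −0.278 eV, so ionization (to E = 0) requires 0.278 eV.

0.278 eV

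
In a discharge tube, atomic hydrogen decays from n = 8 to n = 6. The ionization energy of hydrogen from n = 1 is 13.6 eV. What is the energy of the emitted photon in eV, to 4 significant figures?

0.1653 eV

E_8 = −13.60/64 = −0.2125 eV and E_6 = −13.60/36 = −0.3778 eV.
The photon energy is |E_8 − E_6| = 0.1653 eV.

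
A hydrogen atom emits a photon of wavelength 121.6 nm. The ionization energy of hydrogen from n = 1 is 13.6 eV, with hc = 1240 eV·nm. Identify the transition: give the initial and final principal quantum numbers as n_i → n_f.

The photon energy is ΔE = hc/λ = 1240 / 121.6 = 10.20 eV.
With Z = 1, ΔE = 13.60 × (1/n_f² − 1/n_i²), so 1/n_f² − 1/n_i² = 0.7498.
Trying n_f = 1 gives 1/n_i² = 0.2502, i.e. n_i ≈ 2; this pair matches.

n_i = 2, n_f = 1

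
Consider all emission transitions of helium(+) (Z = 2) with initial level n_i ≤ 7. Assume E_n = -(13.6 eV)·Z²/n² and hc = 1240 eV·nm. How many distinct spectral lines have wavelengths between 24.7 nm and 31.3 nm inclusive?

2

Enumerate all n_i → n_f pairs with 1 ≤ n_f < n_i ≤ 7 and compute λ = 1240 / [13.6·4·(1/n_f² − 1/n_i²)].
Lines falling in [24.7, 31.3] nm: 3→1 (25.64 nm), 2→1 (30.39 nm).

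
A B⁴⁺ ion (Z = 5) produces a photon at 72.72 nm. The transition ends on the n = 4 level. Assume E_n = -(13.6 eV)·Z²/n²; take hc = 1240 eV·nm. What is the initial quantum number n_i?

n_i = 9

The photon energy is ΔE = hc/λ = 1240 / 72.72 = 17.05 eV.
With Z = 5, ΔE = 340.0 × (1/n_f² − 1/n_i²), so 1/n_f² − 1/n_i² = 0.05015.
With n_f = 4: 1/n_i² = 1/16 − 0.05015 = 0.01235, so n_i ≈ 9.00.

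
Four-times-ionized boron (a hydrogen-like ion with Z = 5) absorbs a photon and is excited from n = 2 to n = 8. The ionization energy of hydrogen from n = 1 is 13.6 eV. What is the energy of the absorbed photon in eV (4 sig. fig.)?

The Bohr energies scale as Z², so for Z = 5: E_n = −340.0/n² eV.
E_8 = −340.0/64 = −5.313 eV and E_2 = −340.0/4 = −85.00 eV.
The photon energy is |E_8 − E_2| = 79.69 eV.

79.69 eV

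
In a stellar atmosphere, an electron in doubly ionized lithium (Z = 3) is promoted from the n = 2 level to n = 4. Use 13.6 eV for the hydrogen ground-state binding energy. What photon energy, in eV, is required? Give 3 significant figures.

The Bohr energies scale as Z², so for Z = 3: E_n = −122.4/n² eV.
E_4 = −122.4/16 = −7.650 eV and E_2 = −122.4/4 = −30.60 eV.
The photon energy is |E_4 − E_2| = 23.0 eV.

23.0 eV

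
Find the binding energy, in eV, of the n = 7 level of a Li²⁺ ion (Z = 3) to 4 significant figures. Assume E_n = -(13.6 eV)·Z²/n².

E_n = −13.6 Z²/n² = −122.4/n² eV for Z = 3.
E_7 = −122.4/49 = −2.498 eV, so ionization (to E = 0) requires 2.498 eV.

2.498 eV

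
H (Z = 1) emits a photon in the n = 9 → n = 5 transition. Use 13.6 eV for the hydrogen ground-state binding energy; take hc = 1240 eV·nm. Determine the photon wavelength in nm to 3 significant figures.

3300 nm

ΔE = 13.60 × (1/5² − 1/9²) = 13.60 × 0.02765 = 0.3761 eV.
λ = hc/ΔE = 1240 / 0.3761 = 3300 nm.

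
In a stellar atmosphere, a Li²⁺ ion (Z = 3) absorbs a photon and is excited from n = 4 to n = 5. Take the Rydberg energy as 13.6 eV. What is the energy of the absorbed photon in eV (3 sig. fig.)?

2.75 eV

The Bohr energies scale as Z², so for Z = 3: E_n = −122.4/n² eV.
E_5 = −122.4/25 = −4.896 eV and E_4 = −122.4/16 = −7.650 eV.
The photon energy is |E_5 − E_4| = 2.75 eV.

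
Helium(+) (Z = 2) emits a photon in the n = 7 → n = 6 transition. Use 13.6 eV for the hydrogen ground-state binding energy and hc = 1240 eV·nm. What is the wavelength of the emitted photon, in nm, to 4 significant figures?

For Z = 2 the level energies scale as Z², so the effective Rydberg energy is 13.6 × 4 = 54.40 eV.
ΔE = 54.40 × (1/6² − 1/7²) = 54.40 × 0.007370 = 0.4009 eV.
λ = hc/ΔE = 1240 / 0.4009 = 3093 nm.

3093 nm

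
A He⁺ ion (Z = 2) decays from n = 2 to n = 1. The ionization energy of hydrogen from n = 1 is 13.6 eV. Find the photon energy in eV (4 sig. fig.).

40.80 eV

The Bohr energies scale as Z², so for Z = 2: E_n = −54.40/n² eV.
E_2 = −54.40/4 = −13.60 eV and E_1 = −54.40/1 = −54.40 eV.
The photon energy is |E_2 − E_1| = 40.80 eV.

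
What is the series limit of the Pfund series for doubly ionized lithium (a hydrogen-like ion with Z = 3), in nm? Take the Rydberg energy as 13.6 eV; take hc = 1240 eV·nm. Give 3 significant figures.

253 nm

The Pfund series has lower level n_f = 5; the series limit corresponds to n_i → ∞.
ΔE_max = 13.6 × 9 / 5² = 4.896 eV.
λ_min = 1240 / 4.896 = 253 nm.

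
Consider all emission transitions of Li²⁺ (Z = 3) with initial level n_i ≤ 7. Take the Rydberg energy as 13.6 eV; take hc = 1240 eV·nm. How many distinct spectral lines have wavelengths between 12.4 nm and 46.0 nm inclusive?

Enumerate all n_i → n_f pairs with 1 ≤ n_f < n_i ≤ 7 and compute λ = 1240 / [13.6·9·(1/n_f² − 1/n_i²)].
Lines falling in [12.4, 46.0] nm: 2→1 (13.51 nm), 7→2 (44.12 nm), 6→2 (45.59 nm).

3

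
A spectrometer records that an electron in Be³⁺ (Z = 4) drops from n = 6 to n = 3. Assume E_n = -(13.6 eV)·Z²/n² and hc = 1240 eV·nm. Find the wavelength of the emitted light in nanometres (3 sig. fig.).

For Z = 4 the level energies scale as Z², so the effective Rydberg energy is 13.6 × 16 = 217.6 eV.
ΔE = 217.6 × (1/3² − 1/6²) = 217.6 × 0.08333 = 18.13 eV.
λ = hc/ΔE = 1240 / 18.13 = 68.4 nm.

68.4 nm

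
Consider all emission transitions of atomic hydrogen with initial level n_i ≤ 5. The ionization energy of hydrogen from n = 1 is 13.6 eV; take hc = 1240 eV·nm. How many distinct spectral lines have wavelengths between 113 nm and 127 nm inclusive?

1

Enumerate all n_i → n_f pairs with 1 ≤ n_f < n_i ≤ 5 and compute λ = 1240 / [13.6·1·(1/n_f² − 1/n_i²)].
Lines falling in [113, 127] nm: 2→1 (121.6 nm).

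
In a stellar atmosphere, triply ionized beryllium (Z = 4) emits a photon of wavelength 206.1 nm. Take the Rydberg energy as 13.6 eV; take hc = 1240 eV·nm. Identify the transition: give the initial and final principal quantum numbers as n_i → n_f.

The photon energy is ΔE = hc/λ = 1240 / 206.1 = 6.016 eV.
With Z = 4, ΔE = 217.6 × (1/n_f² − 1/n_i²), so 1/n_f² − 1/n_i² = 0.02765.
Trying n_f = 5 gives 1/n_i² = 0.01235, i.e. n_i ≈ 9; this pair matches.

n_i = 9, n_f = 5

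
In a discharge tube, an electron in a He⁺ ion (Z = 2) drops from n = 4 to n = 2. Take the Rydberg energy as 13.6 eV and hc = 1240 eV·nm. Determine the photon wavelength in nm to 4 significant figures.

121.6 nm

For Z = 2 the level energies scale as Z², so the effective Rydberg energy is 13.6 × 4 = 54.40 eV.
ΔE = 54.40 × (1/2² − 1/4²) = 54.40 × 0.1875 = 10.20 eV.
λ = hc/ΔE = 1240 / 10.20 = 121.6 nm.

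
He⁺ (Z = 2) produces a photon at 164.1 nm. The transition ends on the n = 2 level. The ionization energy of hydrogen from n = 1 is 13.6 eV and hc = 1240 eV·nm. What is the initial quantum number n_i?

n_i = 3

The photon energy is ΔE = hc/λ = 1240 / 164.1 = 7.556 eV.
With Z = 2, ΔE = 54.40 × (1/n_f² − 1/n_i²), so 1/n_f² − 1/n_i² = 0.1389.
With n_f = 2: 1/n_i² = 1/4 − 0.1389 = 0.1111, so n_i ≈ 3.00.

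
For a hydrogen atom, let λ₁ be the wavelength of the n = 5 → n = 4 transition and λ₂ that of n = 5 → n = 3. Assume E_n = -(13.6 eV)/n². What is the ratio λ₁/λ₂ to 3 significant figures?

3.16

λ ∝ 1/ΔE ∝ 1/(1/n_f² − 1/n_i²), and the Z² and hc factors cancel in the ratio.
λ₁/λ₂ = (1/3² − 1/5²)/(1/4² − 1/5²) = 0.07111/0.02250 = 3.16.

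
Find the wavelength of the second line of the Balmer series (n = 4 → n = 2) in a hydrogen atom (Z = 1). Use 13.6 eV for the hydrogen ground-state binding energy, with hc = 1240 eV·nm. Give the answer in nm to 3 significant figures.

The Balmer series terminates on n_f = 2; the second line has n_i = 2+2 = 4.
ΔE = 13.60 × (1/2² − 1/4²) = 2.550 eV.
λ = 1240 / 2.550 = 486 nm.

486 nm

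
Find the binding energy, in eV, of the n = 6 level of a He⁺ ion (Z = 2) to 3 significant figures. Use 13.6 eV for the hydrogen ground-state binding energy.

1.51 eV

E_n = −13.6 Z²/n² = −54.40/n² eV for Z = 2.
E_6 = −54.40/36 = −1.51 eV, so ionization (to E = 0) requires 1.51 eV.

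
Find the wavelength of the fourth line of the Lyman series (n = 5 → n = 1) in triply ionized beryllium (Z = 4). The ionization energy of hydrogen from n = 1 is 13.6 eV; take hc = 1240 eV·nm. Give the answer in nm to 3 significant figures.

The Lyman series terminates on n_f = 1; the fourth line has n_i = 1+4 = 5.
ΔE = 217.6 × (1/1² − 1/5²) = 208.9 eV.
λ = 1240 / 208.9 = 5.94 nm.

5.94 nm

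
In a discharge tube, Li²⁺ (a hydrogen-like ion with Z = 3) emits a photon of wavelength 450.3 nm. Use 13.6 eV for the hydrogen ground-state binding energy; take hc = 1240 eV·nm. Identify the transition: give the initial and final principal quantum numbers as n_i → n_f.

The photon energy is ΔE = hc/λ = 1240 / 450.3 = 2.754 eV.
With Z = 3, ΔE = 122.4 × (1/n_f² − 1/n_i²), so 1/n_f² − 1/n_i² = 0.02250.
Trying n_f = 4 gives 1/n_i² = 0.04000, i.e. n_i ≈ 5; this pair matches.

n_i = 5, n_f = 4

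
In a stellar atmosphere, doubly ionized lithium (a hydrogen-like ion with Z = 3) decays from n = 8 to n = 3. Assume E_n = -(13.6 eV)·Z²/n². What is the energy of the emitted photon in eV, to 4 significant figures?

The Bohr energies scale as Z², so for Z = 3: E_n = −122.4/n² eV.
E_8 = −122.4/64 = −1.913 eV and E_3 = −122.4/9 = −13.60 eV.
The photon energy is |E_8 − E_3| = 11.69 eV.

11.69 eV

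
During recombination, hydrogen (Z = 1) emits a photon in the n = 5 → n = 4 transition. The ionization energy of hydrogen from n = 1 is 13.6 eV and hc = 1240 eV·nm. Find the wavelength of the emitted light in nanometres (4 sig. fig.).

ΔE = 13.60 × (1/4² − 1/5²) = 13.60 × 0.02250 = 0.3060 eV.
λ = hc/ΔE = 1240 / 0.3060 = 4052 nm.
This line belongs to the Brackett series.

4052 nm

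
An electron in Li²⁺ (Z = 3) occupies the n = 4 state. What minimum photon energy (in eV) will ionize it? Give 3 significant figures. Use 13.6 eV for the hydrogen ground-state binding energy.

7.65 eV

E_n = −13.6 Z²/n² = −122.4/n² eV for Z = 3.
E_4 = −122.4/16 = −7.65 eV, so ionization (to E = 0) requires 7.65 eV.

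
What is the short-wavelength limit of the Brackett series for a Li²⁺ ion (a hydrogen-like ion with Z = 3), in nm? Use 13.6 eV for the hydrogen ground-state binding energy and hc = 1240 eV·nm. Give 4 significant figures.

162.1 nm

The Brackett series has lower level n_f = 4; the series limit corresponds to n_i → ∞.
ΔE_max = 13.6 × 9 / 4² = 7.650 eV.
λ_min = 1240 / 7.650 = 162.1 nm.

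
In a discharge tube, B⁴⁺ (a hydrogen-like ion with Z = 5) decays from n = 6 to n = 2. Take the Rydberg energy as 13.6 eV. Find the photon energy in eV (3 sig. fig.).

75.6 eV

The Bohr energies scale as Z², so for Z = 5: E_n = −340.0/n² eV.
E_6 = −340.0/36 = −9.444 eV and E_2 = −340.0/4 = −85.00 eV.
The photon energy is |E_6 − E_2| = 75.6 eV.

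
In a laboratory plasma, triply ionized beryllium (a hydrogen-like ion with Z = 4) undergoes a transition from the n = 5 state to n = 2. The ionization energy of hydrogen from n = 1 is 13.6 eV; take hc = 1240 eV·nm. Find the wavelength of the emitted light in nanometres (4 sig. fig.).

For Z = 4 the level energies scale as Z², so the effective Rydberg energy is 13.6 × 16 = 217.6 eV.
ΔE = 217.6 × (1/2² − 1/5²) = 217.6 × 0.2100 = 45.70 eV.
λ = hc/ΔE = 1240 / 45.70 = 27.14 nm.

27.14 nm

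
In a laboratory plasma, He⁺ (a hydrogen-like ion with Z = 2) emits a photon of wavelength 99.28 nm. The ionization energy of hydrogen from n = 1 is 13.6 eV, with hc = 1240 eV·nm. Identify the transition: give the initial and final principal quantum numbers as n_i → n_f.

n_i = 7, n_f = 2

The photon energy is ΔE = hc/λ = 1240 / 99.28 = 12.49 eV.
With Z = 2, ΔE = 54.40 × (1/n_f² − 1/n_i²), so 1/n_f² − 1/n_i² = 0.2296.
Trying n_f = 2 gives 1/n_i² = 0.02041, i.e. n_i ≈ 7; this pair matches.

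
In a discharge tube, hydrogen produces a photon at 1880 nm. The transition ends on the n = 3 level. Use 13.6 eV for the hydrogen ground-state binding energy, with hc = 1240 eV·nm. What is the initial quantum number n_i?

The photon energy is ΔE = hc/λ = 1240 / 1880 = 0.6596 eV.
With Z = 1, ΔE = 13.60 × (1/n_f² − 1/n_i²), so 1/n_f² − 1/n_i² = 0.04850.
With n_f = 3: 1/n_i² = 1/9 − 0.04850 = 0.06261, so n_i ≈ 4.00.

n_i = 4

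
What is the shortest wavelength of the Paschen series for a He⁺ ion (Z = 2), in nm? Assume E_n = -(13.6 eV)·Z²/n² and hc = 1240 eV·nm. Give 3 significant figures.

205 nm

The Paschen series has lower level n_f = 3; the series limit corresponds to n_i → ∞.
ΔE_max = 13.6 × 4 / 3² = 6.044 eV.
λ_min = 1240 / 6.044 = 205 nm.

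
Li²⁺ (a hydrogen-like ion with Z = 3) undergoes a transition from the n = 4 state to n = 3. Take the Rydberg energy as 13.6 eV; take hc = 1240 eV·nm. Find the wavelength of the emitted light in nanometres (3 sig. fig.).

208 nm

For Z = 3 the level energies scale as Z², so the effective Rydberg energy is 13.6 × 9 = 122.4 eV.
ΔE = 122.4 × (1/3² − 1/4²) = 122.4 × 0.04861 = 5.950 eV.
λ = hc/ΔE = 1240 / 5.950 = 208 nm.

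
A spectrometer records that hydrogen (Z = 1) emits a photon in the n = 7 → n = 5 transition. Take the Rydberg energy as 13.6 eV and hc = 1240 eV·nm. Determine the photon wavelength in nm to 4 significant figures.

ΔE = 13.60 × (1/5² − 1/7²) = 13.60 × 0.01959 = 0.2664 eV.
λ = hc/ΔE = 1240 / 0.2664 = 4654 nm.
This line belongs to the Pfund series.

4654 nm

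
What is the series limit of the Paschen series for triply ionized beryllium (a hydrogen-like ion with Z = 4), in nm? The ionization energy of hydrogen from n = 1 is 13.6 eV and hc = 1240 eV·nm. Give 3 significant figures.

The Paschen series has lower level n_f = 3; the series limit corresponds to n_i → ∞.
ΔE_max = 13.6 × 16 / 3² = 24.18 eV.
λ_min = 1240 / 24.18 = 51.3 nm.

51.3 nm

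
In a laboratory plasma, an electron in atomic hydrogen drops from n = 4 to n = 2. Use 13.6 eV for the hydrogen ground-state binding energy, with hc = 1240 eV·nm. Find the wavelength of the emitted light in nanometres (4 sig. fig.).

486.3 nm

ΔE = 13.60 × (1/2² − 1/4²) = 13.60 × 0.1875 = 2.550 eV.
λ = hc/ΔE = 1240 / 2.550 = 486.3 nm.
This line belongs to the Balmer series.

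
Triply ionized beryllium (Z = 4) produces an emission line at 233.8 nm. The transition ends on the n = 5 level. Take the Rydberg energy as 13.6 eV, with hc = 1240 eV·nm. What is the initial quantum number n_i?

The photon energy is ΔE = hc/λ = 1240 / 233.8 = 5.304 eV.
With Z = 4, ΔE = 217.6 × (1/n_f² − 1/n_i²), so 1/n_f² − 1/n_i² = 0.02437.
With n_f = 5: 1/n_i² = 1/25 − 0.02437 = 0.01563, so n_i ≈ 8.00.

n_i = 8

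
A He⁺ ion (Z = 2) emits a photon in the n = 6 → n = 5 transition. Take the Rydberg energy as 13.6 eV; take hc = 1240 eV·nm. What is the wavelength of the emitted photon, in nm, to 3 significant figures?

For Z = 2 the level energies scale as Z², so the effective Rydberg energy is 13.6 × 4 = 54.40 eV.
ΔE = 54.40 × (1/5² − 1/6²) = 54.40 × 0.01222 = 0.6649 eV.
λ = hc/ΔE = 1240 / 0.6649 = 1860 nm.

1860 nm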